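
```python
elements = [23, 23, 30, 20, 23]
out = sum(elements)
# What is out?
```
Trace:
  elements=[23, 23, 30, 20, 23]
  elements=[23, 23, 30, 20, 23], out=119

Final answer: 119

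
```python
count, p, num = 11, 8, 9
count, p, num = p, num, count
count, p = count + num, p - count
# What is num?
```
Trace:
  count=11, p=8, num=9
  count=8, p=9, num=11
  count=19, p=1, num=11

Final answer: 11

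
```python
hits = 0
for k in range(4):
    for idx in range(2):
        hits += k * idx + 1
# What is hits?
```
Trace:
  hits=0
  hits=1, k=0, idx=0
  hits=2, k=0, idx=1
  hits=3, k=1, idx=0
  hits=5, k=1, idx=1
  hits=6, k=2, idx=0
  hits=9, k=2, idx=1
  hits=10, k=3, idx=0
  hits=14, k=3, idx=1

Final answer: 14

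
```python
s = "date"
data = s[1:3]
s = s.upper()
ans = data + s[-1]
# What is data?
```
Trace:
  s='date'
  s='date', data='at'
  s='DATE', data='at'
  s='DATE', data='at', ans='atE'

Final answer: 'at'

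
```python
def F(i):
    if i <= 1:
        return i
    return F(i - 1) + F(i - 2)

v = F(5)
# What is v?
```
Call trace (a repeated sub-call is expanded the first time; later identical calls just restate its return value):
F(i=5)
  F(i=4)
    F(i=3)
      F(i=2)
        F(i=1)
        -> return 1
        F(i=0)
        -> return 0
      -> return 1
      F(i=1)
      -> return 1
    -> return 2
    F(i=2) -> return 1  (same call as traced above)
  -> return 3
  F(i=3) -> return 2  (same call as traced above)
-> return 5

Final answer: 5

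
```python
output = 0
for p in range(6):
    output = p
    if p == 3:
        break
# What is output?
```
Trace:
  output=0
  output=0, p=0
  output=1, p=1
  output=2, p=2
  output=3, p=3

Final answer: 3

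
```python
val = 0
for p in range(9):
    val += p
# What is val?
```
Trace:
  val=0
  val=0, p=0
  val=1, p=1
  val=3, p=2
  val=6, p=3
  val=10, p=4
  val=15, p=5
  val=21, p=6
  val=28, p=7
  val=36, p=8

Final answer: 36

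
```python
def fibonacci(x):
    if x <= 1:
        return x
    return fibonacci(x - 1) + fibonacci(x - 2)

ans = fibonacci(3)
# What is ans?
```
Call trace:
fibonacci(x=3)
  fibonacci(x=2)
    fibonacci(x=1)
    -> return 1
    fibonacci(x=0)
    -> return 0
  -> return 1
  fibonacci(x=1)
  -> return 1
-> return 2

Final answer: 2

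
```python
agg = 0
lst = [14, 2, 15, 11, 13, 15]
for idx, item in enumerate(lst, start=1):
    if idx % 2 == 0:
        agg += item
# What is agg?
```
Trace:
  agg=0
  agg=0, idx=1, item=14
  agg=2, idx=2, item=2
  agg=2, idx=3, item=15
  agg=13, idx=4, item=11
  agg=13, idx=5, item=13
  agg=28, idx=6, item=15

Final answer: 28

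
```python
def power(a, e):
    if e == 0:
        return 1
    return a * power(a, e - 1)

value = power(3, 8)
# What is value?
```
Call trace:
power(a=3, e=8)
  power(a=3, e=7)
    power(a=3, e=6)
      power(a=3, e=5)
        power(a=3, e=4)
          power(a=3, e=3)
            power(a=3, e=2)
              power(a=3, e=1)
                power(a=3, e=0)
                -> return 1
              -> return 3
            -> return 9
          -> return 27
        -> return 81
      -> return 243
    -> return 729
  -> return 2187
-> return 6561

Final answer: 6561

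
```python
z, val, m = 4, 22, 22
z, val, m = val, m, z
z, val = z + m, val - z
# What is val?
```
Trace:
  z=4, val=22, m=22
  z=22, val=22, m=4
  z=26, val=0, m=4

Final answer: 0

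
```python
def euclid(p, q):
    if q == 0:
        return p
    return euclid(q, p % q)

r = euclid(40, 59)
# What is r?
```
Call trace:
euclid(p=40, q=59)
  euclid(p=59, q=40)
    euclid(p=40, q=19)
      euclid(p=19, q=2)
        euclid(p=2, q=1)
          euclid(p=1, q=0)
          -> return 1
        -> return 1
      -> return 1
    -> return 1
  -> return 1
-> return 1

Final answer: 1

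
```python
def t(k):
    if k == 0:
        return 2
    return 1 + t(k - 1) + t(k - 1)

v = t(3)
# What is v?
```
Call trace (a repeated sub-call is expanded the first time; later identical calls just restate its return value):
t(k=3)
  t(k=2)
    t(k=1)
      t(k=0)
      -> return 2
      t(k=0)
      -> return 2
    -> return 5
    t(k=1) -> return 5  (same call as traced above)
  -> return 11
  t(k=2) -> return 11  (same call as traced above)
-> return 23

Final answer: 23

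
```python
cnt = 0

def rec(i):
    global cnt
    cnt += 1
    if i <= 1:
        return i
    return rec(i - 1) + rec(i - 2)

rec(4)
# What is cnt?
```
Call trace (a repeated sub-call is expanded the first time; later identical calls just restate its return value):
rec(i=4)
  rec(i=3)
    rec(i=2)
      rec(i=1)
      -> return 1
      rec(i=0)
      -> return 0
    -> return 1
    rec(i=1)
    -> return 1
  -> return 2
  rec(i=2) -> return 1  (same call as traced above)
-> return 3

cnt is incremented once per call, so count the calls in each subtree. Let C(i) = number of calls made by rec(i).
C(0) = C(1) = 1 (base case, no recursion); C(i) = 1 + C(i - 1) + C(i - 2) otherwise.
C(2) = 1 + C(1) + C(0) = 1 + 1 + 1 = 3
C(3) = 1 + C(2) + C(1) = 1 + 3 + 1 = 5
C(4) = 1 + C(3) + C(2) = 1 + 5 + 3 = 9
cnt = C(4) = 9

Final answer: 9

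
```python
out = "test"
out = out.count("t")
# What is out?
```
Trace:
  out='test'
  out=2

Final answer: 2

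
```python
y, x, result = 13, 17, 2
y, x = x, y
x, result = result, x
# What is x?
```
Trace:
  y=13, x=17, result=2
  y=17, x=13, result=2
  y=17, x=2, result=13

Final answer: 2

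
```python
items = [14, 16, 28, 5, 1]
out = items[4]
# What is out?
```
Trace:
  items=[14, 16, 28, 5, 1]
  items=[14, 16, 28, 5, 1], out=1

Final answer: 1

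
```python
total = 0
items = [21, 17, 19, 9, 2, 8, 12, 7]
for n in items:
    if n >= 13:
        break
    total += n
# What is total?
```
Trace:
  total=0
  total=0, n=21

Final answer: 0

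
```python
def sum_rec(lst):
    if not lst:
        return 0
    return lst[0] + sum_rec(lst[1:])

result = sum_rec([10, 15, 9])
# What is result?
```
Call trace:
sum_rec(lst=[10, 15, 9])
  sum_rec(lst=[15, 9])
    sum_rec(lst=[9])
      sum_rec(lst=[])
      -> return 0
    -> return 9
  -> return 24
-> return 34

Final answer: 34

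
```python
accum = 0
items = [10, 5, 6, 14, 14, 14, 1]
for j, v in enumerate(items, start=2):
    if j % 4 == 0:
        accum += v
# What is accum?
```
Trace:
  accum=0
  accum=0, j=2, v=10
  accum=0, j=3, v=5
  accum=6, j=4, v=6
  accum=6, j=5, v=14
  accum=6, j=6, v=14
  accum=6, j=7, v=14
  accum=7, j=8, v=1

Final answer: 7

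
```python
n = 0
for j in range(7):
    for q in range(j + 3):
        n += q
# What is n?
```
Trace:
  n=0
  n=0, j=0, q=0
  n=1, j=0, q=1
  n=3, j=0, q=2
  n=3, j=1, q=0
  n=4, j=1, q=1
  n=6, j=1, q=2
  n=9, j=1, q=3
  n=9, j=2, q=0
  n=10, j=2, q=1
  n=12, j=2, q=2
  n=15, j=2, q=3
  n=19, j=2, q=4
  n=19, j=3, q=0
  n=20, j=3, q=1
  n=22, j=3, q=2
  n=25, j=3, q=3
  n=29, j=3, q=4
  n=34, j=3, q=5
  n=34, j=4, q=0
  n=35, j=4, q=1
  n=37, j=4, q=2
  n=40, j=4, q=3
  n=44, j=4, q=4
  n=49, j=4, q=5
  n=55, j=4, q=6
  n=55, j=5, q=0
  n=56, j=5, q=1
  n=58, j=5, q=2
  n=61, j=5, q=3
  n=65, j=5, q=4
  n=70, j=5, q=5
  n=76, j=5, q=6
  n=83, j=5, q=7
  n=83, j=6, q=0
  n=84, j=6, q=1
  n=86, j=6, q=2
  n=89, j=6, q=3
  n=93, j=6, q=4
  n=98, j=6, q=5
  n=104, j=6, q=6
  n=111, j=6, q=7
  n=119, j=6, q=8

Final answer: 119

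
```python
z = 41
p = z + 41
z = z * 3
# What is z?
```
Trace:
  z=41
  z=41, p=82
  z=123, p=82

Final answer: 123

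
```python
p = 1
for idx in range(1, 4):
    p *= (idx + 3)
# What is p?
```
Trace:
  p=1
  p=4, idx=1
  p=20, idx=2
  p=120, idx=3

Final answer: 120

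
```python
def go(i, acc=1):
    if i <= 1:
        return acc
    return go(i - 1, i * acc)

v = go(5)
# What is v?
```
Call trace:
go(i=5, acc=1)
  go(i=4, acc=5)
    go(i=3, acc=20)
      go(i=2, acc=60)
        go(i=1, acc=120)
        -> return 120
      -> return 120
    -> return 120
  -> return 120
-> return 120

Final answer: 120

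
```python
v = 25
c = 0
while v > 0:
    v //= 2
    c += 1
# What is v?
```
Trace:
  v=25
  v=25, c=0
  v=12, c=1
  v=6, c=2
  v=3, c=3
  v=1, c=4
  v=0, c=5

Final answer: 0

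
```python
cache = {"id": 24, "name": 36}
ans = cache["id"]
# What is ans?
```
Trace:
  cache={'id': 24, 'name': 36}
  cache={'id': 24, 'name': 36}, ans=24

Final answer: 24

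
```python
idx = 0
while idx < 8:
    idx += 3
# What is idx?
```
Trace:
  idx=0
  idx=3
  idx=6
  idx=9

Final answer: 9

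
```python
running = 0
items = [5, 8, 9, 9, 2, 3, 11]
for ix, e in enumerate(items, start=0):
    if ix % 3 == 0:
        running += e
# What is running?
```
Trace:
  running=0
  running=5, ix=0, e=5
  running=5, ix=1, e=8
  running=5, ix=2, e=9
  running=14, ix=3, e=9
  running=14, ix=4, e=2
  running=14, ix=5, e=3
  running=25, ix=6, e=11

Final answer: 25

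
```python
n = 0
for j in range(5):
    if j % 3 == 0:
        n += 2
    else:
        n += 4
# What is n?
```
Trace:
  n=0
  n=2, j=0
  n=6, j=1
  n=10, j=2
  n=12, j=3
  n=16, j=4

Final answer: 16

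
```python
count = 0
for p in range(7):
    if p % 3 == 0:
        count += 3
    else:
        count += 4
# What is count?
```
Trace:
  count=0
  count=3, p=0
  count=7, p=1
  count=11, p=2
  count=14, p=3
  count=18, p=4
  count=22, p=5
  count=25, p=6

Final answer: 25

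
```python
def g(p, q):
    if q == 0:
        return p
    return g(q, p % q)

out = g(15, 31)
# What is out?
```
Call trace:
g(p=15, q=31)
  g(p=31, q=15)
    g(p=15, q=1)
      g(p=1, q=0)
      -> return 1
    -> return 1
  -> return 1
-> return 1

Final answer: 1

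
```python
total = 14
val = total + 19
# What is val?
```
Trace:
  total=14
  total=14, val=33

Final answer: 33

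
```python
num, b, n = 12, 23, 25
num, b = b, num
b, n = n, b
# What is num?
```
Trace:
  num=12, b=23, n=25
  num=23, b=12, n=25
  num=23, b=25, n=12

Final answer: 23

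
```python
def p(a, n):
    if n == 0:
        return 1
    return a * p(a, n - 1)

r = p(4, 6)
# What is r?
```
Call trace:
p(a=4, n=6)
  p(a=4, n=5)
    p(a=4, n=4)
      p(a=4, n=3)
        p(a=4, n=2)
          p(a=4, n=1)
            p(a=4, n=0)
            -> return 1
          -> return 4
        -> return 16
      -> return 64
    -> return 256
  -> return 1024
-> return 4096

Final answer: 4096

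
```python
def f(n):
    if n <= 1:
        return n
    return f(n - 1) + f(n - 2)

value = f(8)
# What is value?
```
Call trace (a repeated sub-call is expanded the first time; later identical calls just restate its return value):
f(n=8)
  f(n=7)
    f(n=6)
      f(n=5)
        f(n=4)
          f(n=3)
            f(n=2)
              f(n=1)
              -> return 1
              f(n=0)
              -> return 0
            -> return 1
            f(n=1)
            -> return 1
          -> return 2
          f(n=2) -> return 1  (same call as traced above)
        -> return 3
        f(n=3) -> return 2  (same call as traced above)
      -> return 5
      f(n=4) -> return 3  (same call as traced above)
    -> return 8
    f(n=5) -> return 5  (same call as traced above)
  -> return 13
  f(n=6) -> return 8  (same call as traced above)
-> return 21

Final answer: 21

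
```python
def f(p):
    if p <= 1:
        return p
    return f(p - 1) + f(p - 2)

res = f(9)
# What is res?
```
Call trace (a repeated sub-call is expanded the first time; later identical calls just restate its return value):
f(p=9)
  f(p=8)
    f(p=7)
      f(p=6)
        f(p=5)
          f(p=4)
            f(p=3)
              f(p=2)
                f(p=1)
                -> return 1
                f(p=0)
                -> return 0
              -> return 1
              f(p=1)
              -> return 1
            -> return 2
            f(p=2) -> return 1  (same call as traced above)
          -> return 3
          f(p=3) -> return 2  (same call as traced above)
        -> return 5
        f(p=4) -> return 3  (same call as traced above)
      -> return 8
      f(p=5) -> return 5  (same call as traced above)
    -> return 13
    f(p=6) -> return 8  (same call as traced above)
  -> return 21
  f(p=7) -> return 13  (same call as traced above)
-> return 34

Final answer: 34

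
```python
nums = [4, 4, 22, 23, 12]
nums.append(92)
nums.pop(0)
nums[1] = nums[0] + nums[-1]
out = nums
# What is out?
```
Trace:
  nums=[4, 4, 22, 23, 12]
  nums=[4, 4, 22, 23, 12, 92]
  nums=[4, 22, 23, 12, 92]
  nums=[4, 96, 23, 12, 92]
  nums=[4, 96, 23, 12, 92], out=[4, 96, 23, 12, 92]

Final answer: [4, 96, 23, 12, 92]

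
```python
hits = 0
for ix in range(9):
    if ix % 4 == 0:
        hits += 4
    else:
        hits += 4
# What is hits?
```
Trace:
  hits=0
  hits=4, ix=0
  hits=8, ix=1
  hits=12, ix=2
  hits=16, ix=3
  hits=20, ix=4
  hits=24, ix=5
  hits=28, ix=6
  hits=32, ix=7
  hits=36, ix=8

Final answer: 36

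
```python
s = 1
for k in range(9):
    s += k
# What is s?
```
Trace:
  s=1
  s=1, k=0
  s=2, k=1
  s=4, k=2
  s=7, k=3
  s=11, k=4
  s=16, k=5
  s=22, k=6
  s=29, k=7
  s=37, k=8

Final answer: 37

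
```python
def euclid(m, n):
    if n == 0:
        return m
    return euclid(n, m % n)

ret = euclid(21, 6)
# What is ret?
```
Call trace:
euclid(m=21, n=6)
  euclid(m=6, n=3)
    euclid(m=3, n=0)
    -> return 3
  -> return 3
-> return 3

Final answer: 3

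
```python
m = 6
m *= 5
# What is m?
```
Trace:
  m=6
  m=30

Final answer: 30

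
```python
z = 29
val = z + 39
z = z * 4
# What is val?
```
Trace:
  z=29
  z=29, val=68
  z=116, val=68

Final answer: 68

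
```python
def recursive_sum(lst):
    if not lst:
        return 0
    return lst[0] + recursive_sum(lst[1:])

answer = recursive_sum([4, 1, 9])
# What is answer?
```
Call trace:
recursive_sum(lst=[4, 1, 9])
  recursive_sum(lst=[1, 9])
    recursive_sum(lst=[9])
      recursive_sum(lst=[])
      -> return 0
    -> return 9
  -> return 10
-> return 14

Final answer: 14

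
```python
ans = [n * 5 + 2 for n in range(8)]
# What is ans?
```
Trace:
  n=0
  n=1
  n=2
  n=3
  n=4
  n=5
  n=6
  n=7
  ans=[2, 7, 12, 17, 22, 27, 32, 37]

Final answer: [2, 7, 12, 17, 22, 27, 32, 37]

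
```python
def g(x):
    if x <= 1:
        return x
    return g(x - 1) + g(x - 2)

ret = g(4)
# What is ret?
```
Call trace (a repeated sub-call is expanded the first time; later identical calls just restate its return value):
g(x=4)
  g(x=3)
    g(x=2)
      g(x=1)
      -> return 1
      g(x=0)
      -> return 0
    -> return 1
    g(x=1)
    -> return 1
  -> return 2
  g(x=2) -> return 1  (same call as traced above)
-> return 3

Final answer: 3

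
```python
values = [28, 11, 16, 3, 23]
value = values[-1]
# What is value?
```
Trace:
  values=[28, 11, 16, 3, 23]
  values=[28, 11, 16, 3, 23], value=23

Final answer: 23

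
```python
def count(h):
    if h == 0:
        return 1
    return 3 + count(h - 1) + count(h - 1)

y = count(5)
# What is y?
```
Call trace (a repeated sub-call is expanded the first time; later identical calls just restate its return value):
count(h=5)
  count(h=4)
    count(h=3)
      count(h=2)
        count(h=1)
          count(h=0)
          -> return 1
          count(h=0)
          -> return 1
        -> return 5
        count(h=1) -> return 5  (same call as traced above)
      -> return 13
      count(h=2) -> return 13  (same call as traced above)
    -> return 29
    count(h=3) -> return 29  (same call as traced above)
  -> return 61
  count(h=4) -> return 61  (same call as traced above)
-> return 125

Final answer: 125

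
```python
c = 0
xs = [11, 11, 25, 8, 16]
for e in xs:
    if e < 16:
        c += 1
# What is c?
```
Trace:
  c=0
  c=1, e=11
  c=2, e=11
  c=2, e=25
  c=3, e=8
  c=3, e=16

Final answer: 3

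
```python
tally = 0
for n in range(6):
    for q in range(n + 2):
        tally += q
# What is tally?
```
Trace:
  tally=0
  tally=0, n=0, q=0
  tally=1, n=0, q=1
  tally=1, n=1, q=0
  tally=2, n=1, q=1
  tally=4, n=1, q=2
  tally=4, n=2, q=0
  tally=5, n=2, q=1
  tally=7, n=2, q=2
  tally=10, n=2, q=3
  tally=10, n=3, q=0
  tally=11, n=3, q=1
  tally=13, n=3, q=2
  tally=16, n=3, q=3
  tally=20, n=3, q=4
  tally=20, n=4, q=0
  tally=21, n=4, q=1
  tally=23, n=4, q=2
  tally=26, n=4, q=3
  tally=30, n=4, q=4
  tally=35, n=4, q=5
  tally=35, n=5, q=0
  tally=36, n=5, q=1
  tally=38, n=5, q=2
  tally=41, n=5, q=3
  tally=45, n=5, q=4
  tally=50, n=5, q=5
  tally=56, n=5, q=6

Final answer: 56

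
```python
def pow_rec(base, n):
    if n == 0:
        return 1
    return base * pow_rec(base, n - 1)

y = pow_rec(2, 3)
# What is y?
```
Call trace:
pow_rec(base=2, n=3)
  pow_rec(base=2, n=2)
    pow_rec(base=2, n=1)
      pow_rec(base=2, n=0)
      -> return 1
    -> return 2
  -> return 4
-> return 8

Final answer: 8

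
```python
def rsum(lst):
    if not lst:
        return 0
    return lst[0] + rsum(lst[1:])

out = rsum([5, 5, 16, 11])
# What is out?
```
Call trace:
rsum(lst=[5, 5, 16, 11])
  rsum(lst=[5, 16, 11])
    rsum(lst=[16, 11])
      rsum(lst=[11])
        rsum(lst=[])
        -> return 0
      -> return 11
    -> return 27
  -> return 32
-> return 37

Final answer: 37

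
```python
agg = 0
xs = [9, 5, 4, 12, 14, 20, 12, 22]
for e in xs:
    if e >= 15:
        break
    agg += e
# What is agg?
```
Trace:
  agg=0
  agg=9, e=9
  agg=14, e=5
  agg=18, e=4
  agg=30, e=12
  agg=44, e=14
  agg=44, e=20

Final answer: 44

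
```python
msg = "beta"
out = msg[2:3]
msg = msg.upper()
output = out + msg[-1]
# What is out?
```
Trace:
  msg='beta'
  msg='beta', out='t'
  msg='BETA', out='t'
  msg='BETA', out='t', output='tA'

Final answer: 't'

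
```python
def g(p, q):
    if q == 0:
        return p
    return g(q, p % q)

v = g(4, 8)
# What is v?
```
Call trace:
g(p=4, q=8)
  g(p=8, q=4)
    g(p=4, q=0)
    -> return 4
  -> return 4
-> return 4

Final answer: 4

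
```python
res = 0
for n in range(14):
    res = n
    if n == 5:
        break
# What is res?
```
Trace:
  res=0
  res=0, n=0
  res=1, n=1
  res=2, n=2
  res=3, n=3
  res=4, n=4
  res=5, n=5

Final answer: 5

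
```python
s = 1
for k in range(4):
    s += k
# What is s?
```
Trace:
  s=1
  s=1, k=0
  s=2, k=1
  s=4, k=2
  s=7, k=3

Final answer: 7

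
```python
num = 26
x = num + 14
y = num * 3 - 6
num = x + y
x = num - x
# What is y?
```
Trace:
  num=26
  num=26, x=40
  num=26, x=40, y=72
  num=112, x=40, y=72
  num=112, x=72, y=72

Final answer: 72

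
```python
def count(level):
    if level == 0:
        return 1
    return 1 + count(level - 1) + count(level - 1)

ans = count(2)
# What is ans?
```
Call trace (a repeated sub-call is expanded the first time; later identical calls just restate its return value):
count(level=2)
  count(level=1)
    count(level=0)
    -> return 1
    count(level=0)
    -> return 1
  -> return 3
  count(level=1) -> return 3  (same call as traced above)
-> return 7

Final answer: 7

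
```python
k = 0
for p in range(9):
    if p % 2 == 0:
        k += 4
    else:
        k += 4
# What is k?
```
Trace:
  k=0
  k=4, p=0
  k=8, p=1
  k=12, p=2
  k=16, p=3
  k=20, p=4
  k=24, p=5
  k=28, p=6
  k=32, p=7
  k=36, p=8

Final answer: 36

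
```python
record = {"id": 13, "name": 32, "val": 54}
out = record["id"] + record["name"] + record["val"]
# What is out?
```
Trace:
  record={'id': 13, 'name': 32, 'val': 54}
  record={'id': 13, 'name': 32, 'val': 54}, out=99

Final answer: 99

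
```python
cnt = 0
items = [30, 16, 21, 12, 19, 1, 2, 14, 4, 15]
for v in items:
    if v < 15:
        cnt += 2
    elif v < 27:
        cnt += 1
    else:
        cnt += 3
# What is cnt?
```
Trace:
  cnt=0
  cnt=3, v=30
  cnt=4, v=16
  cnt=5, v=21
  cnt=7, v=12
  cnt=8, v=19
  cnt=10, v=1
  cnt=12, v=2
  cnt=14, v=14
  cnt=16, v=4
  cnt=17, v=15

Final answer: 17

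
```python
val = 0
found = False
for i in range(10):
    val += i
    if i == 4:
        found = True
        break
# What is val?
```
Trace:
  val=0
  val=0, found=False
  val=0, found=False, i=0
  val=1, found=False, i=1
  val=3, found=False, i=2
  val=6, found=False, i=3
  val=10, found=True, i=4

Final answer: 10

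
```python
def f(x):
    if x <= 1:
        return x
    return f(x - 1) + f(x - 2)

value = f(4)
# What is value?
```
Call trace (a repeated sub-call is expanded the first time; later identical calls just restate its return value):
f(x=4)
  f(x=3)
    f(x=2)
      f(x=1)
      -> return 1
      f(x=0)
      -> return 0
    -> return 1
    f(x=1)
    -> return 1
  -> return 2
  f(x=2) -> return 1  (same call as traced above)
-> return 3

Final answer: 3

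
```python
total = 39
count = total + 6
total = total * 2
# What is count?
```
Trace:
  total=39
  total=39, count=45
  total=78, count=45

Final answer: 45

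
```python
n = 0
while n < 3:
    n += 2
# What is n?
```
Trace:
  n=0
  n=2
  n=4

Final answer: 4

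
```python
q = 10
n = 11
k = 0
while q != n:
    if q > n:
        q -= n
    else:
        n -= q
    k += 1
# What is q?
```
Trace:
  q=10
  q=10, n=11
  q=10, n=11, k=0
  q=10, n=1, k=1
  q=9, n=1, k=2
  q=8, n=1, k=3
  q=7, n=1, k=4
  q=6, n=1, k=5
  q=5, n=1, k=6
  q=4, n=1, k=7
  q=3, n=1, k=8
  q=2, n=1, k=9
  q=1, n=1, k=10

Final answer: 1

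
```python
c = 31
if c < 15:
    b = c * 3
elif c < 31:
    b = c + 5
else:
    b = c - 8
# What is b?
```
Trace:
  c=31
  c=31, b=23

Final answer: 23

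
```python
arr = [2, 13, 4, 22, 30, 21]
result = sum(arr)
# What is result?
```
Trace:
  arr=[2, 13, 4, 22, 30, 21]
  arr=[2, 13, 4, 22, 30, 21], result=92

Final answer: 92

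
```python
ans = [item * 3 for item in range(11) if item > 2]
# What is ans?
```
Trace:
  item=0
  item=1
  item=2
  item=3
  item=4
  item=5
  item=6
  item=7
  item=8
  item=9
  item=10
  ans=[9, 12, 15, 18, 21, 24, 27, 30]

Final answer: [9, 12, 15, 18, 21, 24, 27, 30]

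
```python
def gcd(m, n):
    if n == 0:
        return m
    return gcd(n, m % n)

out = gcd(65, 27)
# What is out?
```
Call trace:
gcd(m=65, n=27)
  gcd(m=27, n=11)
    gcd(m=11, n=5)
      gcd(m=5, n=1)
        gcd(m=1, n=0)
        -> return 1
      -> return 1
    -> return 1
  -> return 1
-> return 1

Final answer: 1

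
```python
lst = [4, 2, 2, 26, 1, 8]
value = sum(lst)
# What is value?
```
Trace:
  lst=[4, 2, 2, 26, 1, 8]
  lst=[4, 2, 2, 26, 1, 8], value=43

Final answer: 43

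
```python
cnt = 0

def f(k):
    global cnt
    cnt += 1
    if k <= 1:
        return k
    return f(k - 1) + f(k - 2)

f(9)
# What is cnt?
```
Call trace (a repeated sub-call is expanded the first time; later identical calls just restate its return value):
f(k=9)
  f(k=8)
    f(k=7)
      f(k=6)
        f(k=5)
          f(k=4)
            f(k=3)
              f(k=2)
                f(k=1)
                -> return 1
                f(k=0)
                -> return 0
              -> return 1
              f(k=1)
              -> return 1
            -> return 2
            f(k=2) -> return 1  (same call as traced above)
          -> return 3
          f(k=3) -> return 2  (same call as traced above)
        -> return 5
        f(k=4) -> return 3  (same call as traced above)
      -> return 8
      f(k=5) -> return 5  (same call as traced above)
    -> return 13
    f(k=6) -> return 8  (same call as traced above)
  -> return 21
  f(k=7) -> return 13  (same call as traced above)
-> return 34

cnt is incremented once per call, so count the calls in each subtree. Let C(k) = number of calls made by f(k).
C(0) = C(1) = 1 (base case, no recursion); C(k) = 1 + C(k - 1) + C(k - 2) otherwise.
C(2) = 1 + C(1) + C(0) = 1 + 1 + 1 = 3
C(3) = 1 + C(2) + C(1) = 1 + 3 + 1 = 5
C(4) = 1 + C(3) + C(2) = 1 + 5 + 3 = 9
C(5) = 1 + C(4) + C(3) = 1 + 9 + 5 = 15
C(6) = 1 + C(5) + C(4) = 1 + 15 + 9 = 25
C(7) = 1 + C(6) + C(5) = 1 + 25 + 15 = 41
C(8) = 1 + C(7) + C(6) = 1 + 41 + 25 = 67
C(9) = 1 + C(8) + C(7) = 1 + 67 + 41 = 109
cnt = C(9) = 109

Final answer: 109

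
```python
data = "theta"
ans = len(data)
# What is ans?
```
Trace:
  data='theta'
  data='theta', ans=5

Final answer: 5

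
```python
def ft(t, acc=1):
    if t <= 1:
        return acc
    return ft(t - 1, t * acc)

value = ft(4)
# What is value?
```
Call trace:
ft(t=4, acc=1)
  ft(t=3, acc=4)
    ft(t=2, acc=12)
      ft(t=1, acc=24)
      -> return 24
    -> return 24
  -> return 24
-> return 24

Final answer: 24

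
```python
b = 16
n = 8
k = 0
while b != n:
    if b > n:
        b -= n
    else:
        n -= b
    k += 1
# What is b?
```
Trace:
  b=16
  b=16, n=8
  b=16, n=8, k=0
  b=8, n=8, k=1

Final answer: 8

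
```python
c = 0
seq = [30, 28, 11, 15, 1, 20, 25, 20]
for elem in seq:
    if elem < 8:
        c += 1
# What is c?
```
Trace:
  c=0
  c=0, elem=30
  c=0, elem=28
  c=0, elem=11
  c=0, elem=15
  c=1, elem=1
  c=1, elem=20
  c=1, elem=25
  c=1, elem=20

Final answer: 1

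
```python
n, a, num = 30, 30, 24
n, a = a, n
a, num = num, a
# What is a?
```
Trace:
  n=30, a=30, num=24
  n=30, a=30, num=24
  n=30, a=24, num=30

Final answer: 24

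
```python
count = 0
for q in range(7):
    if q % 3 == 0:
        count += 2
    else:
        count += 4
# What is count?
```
Trace:
  count=0
  count=2, q=0
  count=6, q=1
  count=10, q=2
  count=12, q=3
  count=16, q=4
  count=20, q=5
  count=22, q=6

Final answer: 22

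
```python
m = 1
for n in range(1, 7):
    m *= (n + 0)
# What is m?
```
Trace:
  m=1
  m=1, n=1
  m=2, n=2
  m=6, n=3
  m=24, n=4
  m=120, n=5
  m=720, n=6

Final answer: 720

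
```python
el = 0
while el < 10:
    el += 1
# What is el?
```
Trace:
  el=0
  el=1
  el=2
  el=3
  el=4
  el=5
  el=6
  el=7
  el=8
  el=9
  el=10

Final answer: 10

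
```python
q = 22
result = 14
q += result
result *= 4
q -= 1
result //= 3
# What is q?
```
Trace:
  q=22
  q=22, result=14
  q=36, result=14
  q=36, result=56
  q=35, result=56
  q=35, result=18

Final answer: 35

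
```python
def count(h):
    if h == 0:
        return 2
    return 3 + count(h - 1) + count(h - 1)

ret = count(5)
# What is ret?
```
Call trace (a repeated sub-call is expanded the first time; later identical calls just restate its return value):
count(h=5)
  count(h=4)
    count(h=3)
      count(h=2)
        count(h=1)
          count(h=0)
          -> return 2
          count(h=0)
          -> return 2
        -> return 7
        count(h=1) -> return 7  (same call as traced above)
      -> return 17
      count(h=2) -> return 17  (same call as traced above)
    -> return 37
    count(h=3) -> return 37  (same call as traced above)
  -> return 77
  count(h=4) -> return 77  (same call as traced above)
-> return 157

Final answer: 157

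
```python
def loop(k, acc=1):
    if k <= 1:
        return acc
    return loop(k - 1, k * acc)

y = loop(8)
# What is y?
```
Call trace:
loop(k=8, acc=1)
  loop(k=7, acc=8)
    loop(k=6, acc=56)
      loop(k=5, acc=336)
        loop(k=4, acc=1680)
          loop(k=3, acc=6720)
            loop(k=2, acc=20160)
              loop(k=1, acc=40320)
              -> return 40320
            -> return 40320
          -> return 40320
        -> return 40320
      -> return 40320
    -> return 40320
  -> return 40320
-> return 40320

Final answer: 40320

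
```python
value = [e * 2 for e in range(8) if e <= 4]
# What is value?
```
Trace:
  e=0
  e=1
  e=2
  e=3
  e=4
  e=5
  e=6
  e=7
  value=[0, 2, 4, 6, 8]

Final answer: [0, 2, 4, 6, 8]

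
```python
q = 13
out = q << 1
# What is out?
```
Trace:
  q=13
  q=13, out=26

Final answer: 26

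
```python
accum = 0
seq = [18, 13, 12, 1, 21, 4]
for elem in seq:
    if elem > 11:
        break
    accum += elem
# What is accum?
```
Trace:
  accum=0
  accum=0, elem=18

Final answer: 0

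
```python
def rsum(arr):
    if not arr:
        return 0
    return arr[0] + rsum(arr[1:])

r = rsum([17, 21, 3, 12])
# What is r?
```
Call trace:
rsum(arr=[17, 21, 3, 12])
  rsum(arr=[21, 3, 12])
    rsum(arr=[3, 12])
      rsum(arr=[12])
        rsum(arr=[])
        -> return 0
      -> return 12
    -> return 15
  -> return 36
-> return 53

Final answer: 53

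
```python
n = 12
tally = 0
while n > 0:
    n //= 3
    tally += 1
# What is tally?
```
Trace:
  n=12
  n=12, tally=0
  n=4, tally=1
  n=1, tally=2
  n=0, tally=3

Final answer: 3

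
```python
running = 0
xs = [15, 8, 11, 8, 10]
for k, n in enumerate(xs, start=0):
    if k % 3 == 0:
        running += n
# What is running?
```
Trace:
  running=0
  running=15, k=0, n=15
  running=15, k=1, n=8
  running=15, k=2, n=11
  running=23, k=3, n=8
  running=23, k=4, n=10

Final answer: 23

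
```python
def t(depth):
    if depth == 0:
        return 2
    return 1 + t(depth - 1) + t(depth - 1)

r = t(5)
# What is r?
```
Call trace (a repeated sub-call is expanded the first time; later identical calls just restate its return value):
t(depth=5)
  t(depth=4)
    t(depth=3)
      t(depth=2)
        t(depth=1)
          t(depth=0)
          -> return 2
          t(depth=0)
          -> return 2
        -> return 5
        t(depth=1) -> return 5  (same call as traced above)
      -> return 11
      t(depth=2) -> return 11  (same call as traced above)
    -> return 23
    t(depth=3) -> return 23  (same call as traced above)
  -> return 47
  t(depth=4) -> return 47  (same call as traced above)
-> return 95

Final answer: 95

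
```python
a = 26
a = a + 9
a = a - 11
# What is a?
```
Trace:
  a=26
  a=35
  a=24

Final answer: 24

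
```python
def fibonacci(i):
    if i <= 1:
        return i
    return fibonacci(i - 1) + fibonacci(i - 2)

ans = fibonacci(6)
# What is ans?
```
Call trace (a repeated sub-call is expanded the first time; later identical calls just restate its return value):
fibonacci(i=6)
  fibonacci(i=5)
    fibonacci(i=4)
      fibonacci(i=3)
        fibonacci(i=2)
          fibonacci(i=1)
          -> return 1
          fibonacci(i=0)
          -> return 0
        -> return 1
        fibonacci(i=1)
        -> return 1
      -> return 2
      fibonacci(i=2) -> return 1  (same call as traced above)
    -> return 3
    fibonacci(i=3) -> return 2  (same call as traced above)
  -> return 5
  fibonacci(i=4) -> return 3  (same call as traced above)
-> return 8

Final answer: 8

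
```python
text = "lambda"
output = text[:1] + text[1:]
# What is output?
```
Trace:
  text='lambda'
  text='lambda', output='lambda'

Final answer: 'lambda'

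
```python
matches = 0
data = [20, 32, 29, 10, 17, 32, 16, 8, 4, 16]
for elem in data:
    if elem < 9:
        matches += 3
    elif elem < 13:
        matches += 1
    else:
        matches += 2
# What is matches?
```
Trace:
  matches=0
  matches=2, elem=20
  matches=4, elem=32
  matches=6, elem=29
  matches=7, elem=10
  matches=9, elem=17
  matches=11, elem=32
  matches=13, elem=16
  matches=16, elem=8
  matches=19, elem=4
  matches=21, elem=16

Final answer: 21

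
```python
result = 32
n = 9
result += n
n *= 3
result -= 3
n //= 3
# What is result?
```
Trace:
  result=32
  result=32, n=9
  result=41, n=9
  result=41, n=27
  result=38, n=27
  result=38, n=9

Final answer: 38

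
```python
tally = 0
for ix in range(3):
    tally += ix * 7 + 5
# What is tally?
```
Trace:
  tally=0
  tally=5, ix=0
  tally=17, ix=1
  tally=36, ix=2

Final answer: 36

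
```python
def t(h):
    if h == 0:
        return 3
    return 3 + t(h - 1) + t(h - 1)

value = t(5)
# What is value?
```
Call trace (a repeated sub-call is expanded the first time; later identical calls just restate its return value):
t(h=5)
  t(h=4)
    t(h=3)
      t(h=2)
        t(h=1)
          t(h=0)
          -> return 3
          t(h=0)
          -> return 3
        -> return 9
        t(h=1) -> return 9  (same call as traced above)
      -> return 21
      t(h=2) -> return 21  (same call as traced above)
    -> return 45
    t(h=3) -> return 45  (same call as traced above)
  -> return 93
  t(h=4) -> return 93  (same call as traced above)
-> return 189

Final answer: 189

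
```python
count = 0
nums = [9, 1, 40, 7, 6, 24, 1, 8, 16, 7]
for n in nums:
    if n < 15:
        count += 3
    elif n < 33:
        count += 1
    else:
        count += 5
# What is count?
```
Trace:
  count=0
  count=3, n=9
  count=6, n=1
  count=11, n=40
  count=14, n=7
  count=17, n=6
  count=18, n=24
  count=21, n=1
  count=24, n=8
  count=25, n=16
  count=28, n=7

Final answer: 28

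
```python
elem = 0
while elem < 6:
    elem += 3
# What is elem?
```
Trace:
  elem=0
  elem=3
  elem=6

Final answer: 6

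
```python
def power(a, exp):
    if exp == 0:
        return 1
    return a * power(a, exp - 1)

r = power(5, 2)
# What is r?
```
Call trace:
power(a=5, exp=2)
  power(a=5, exp=1)
    power(a=5, exp=0)
    -> return 1
  -> return 5
-> return 25

Final answer: 25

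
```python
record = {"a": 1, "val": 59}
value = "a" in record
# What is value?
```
Trace:
  record={'a': 1, 'val': 59}
  record={'a': 1, 'val': 59}, value=True

Final answer: True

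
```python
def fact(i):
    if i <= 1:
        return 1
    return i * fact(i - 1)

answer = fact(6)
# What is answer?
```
Call trace:
fact(i=6)
  fact(i=5)
    fact(i=4)
      fact(i=3)
        fact(i=2)
          fact(i=1)
          -> return 1
        -> return 2
      -> return 6
    -> return 24
  -> return 120
-> return 720

Final answer: 720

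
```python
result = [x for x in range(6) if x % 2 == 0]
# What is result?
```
Trace:
  x=0
  x=1
  x=2
  x=3
  x=4
  x=5
  result=[0, 2, 4]

Final answer: [0, 2, 4]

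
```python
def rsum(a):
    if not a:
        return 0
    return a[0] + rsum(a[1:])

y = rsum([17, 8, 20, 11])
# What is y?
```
Call trace:
rsum(a=[17, 8, 20, 11])
  rsum(a=[8, 20, 11])
    rsum(a=[20, 11])
      rsum(a=[11])
        rsum(a=[])
        -> return 0
      -> return 11
    -> return 31
  -> return 39
-> return 56

Final answer: 56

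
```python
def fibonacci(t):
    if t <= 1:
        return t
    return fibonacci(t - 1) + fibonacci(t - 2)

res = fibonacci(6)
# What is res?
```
Call trace (a repeated sub-call is expanded the first time; later identical calls just restate its return value):
fibonacci(t=6)
  fibonacci(t=5)
    fibonacci(t=4)
      fibonacci(t=3)
        fibonacci(t=2)
          fibonacci(t=1)
          -> return 1
          fibonacci(t=0)
          -> return 0
        -> return 1
        fibonacci(t=1)
        -> return 1
      -> return 2
      fibonacci(t=2) -> return 1  (same call as traced above)
    -> return 3
    fibonacci(t=3) -> return 2  (same call as traced above)
  -> return 5
  fibonacci(t=4) -> return 3  (same call as traced above)
-> return 8

Final answer: 8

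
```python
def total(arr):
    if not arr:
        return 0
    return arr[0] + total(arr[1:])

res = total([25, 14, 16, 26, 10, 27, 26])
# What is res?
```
Call trace:
total(arr=[25, 14, 16, 26, 10, 27, 26])
  total(arr=[14, 16, 26, 10, 27, 26])
    total(arr=[16, 26, 10, 27, 26])
      total(arr=[26, 10, 27, 26])
        total(arr=[10, 27, 26])
          total(arr=[27, 26])
            total(arr=[26])
              total(arr=[])
              -> return 0
            -> return 26
          -> return 53
        -> return 63
      -> return 89
    -> return 105
  -> return 119
-> return 144

Final answer: 144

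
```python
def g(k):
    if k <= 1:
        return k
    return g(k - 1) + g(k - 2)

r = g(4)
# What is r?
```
Call trace (a repeated sub-call is expanded the first time; later identical calls just restate its return value):
g(k=4)
  g(k=3)
    g(k=2)
      g(k=1)
      -> return 1
      g(k=0)
      -> return 0
    -> return 1
    g(k=1)
    -> return 1
  -> return 2
  g(k=2) -> return 1  (same call as traced above)
-> return 3

Final answer: 3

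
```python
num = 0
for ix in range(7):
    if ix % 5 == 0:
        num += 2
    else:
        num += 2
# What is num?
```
Trace:
  num=0
  num=2, ix=0
  num=4, ix=1
  num=6, ix=2
  num=8, ix=3
  num=10, ix=4
  num=12, ix=5
  num=14, ix=6

Final answer: 14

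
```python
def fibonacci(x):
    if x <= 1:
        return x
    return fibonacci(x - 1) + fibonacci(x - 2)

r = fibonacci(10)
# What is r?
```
Call trace (a repeated sub-call is expanded the first time; later identical calls just restate its return value):
fibonacci(x=10)
  fibonacci(x=9)
    fibonacci(x=8)
      fibonacci(x=7)
        fibonacci(x=6)
          fibonacci(x=5)
            fibonacci(x=4)
              fibonacci(x=3)
                fibonacci(x=2)
                  fibonacci(x=1)
                  -> return 1
                  fibonacci(x=0)
                  -> return 0
                -> return 1
                fibonacci(x=1)
                -> return 1
              -> return 2
              fibonacci(x=2) -> return 1  (same call as traced above)
            -> return 3
            fibonacci(x=3) -> return 2  (same call as traced above)
          -> return 5
          fibonacci(x=4) -> return 3  (same call as traced above)
        -> return 8
        fibonacci(x=5) -> return 5  (same call as traced above)
      -> return 13
      fibonacci(x=6) -> return 8  (same call as traced above)
    -> return 21
    fibonacci(x=7) -> return 13  (same call as traced above)
  -> return 34
  fibonacci(x=8) -> return 21  (same call as traced above)
-> return 55

Final answer: 55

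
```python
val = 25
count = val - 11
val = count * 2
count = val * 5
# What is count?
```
Trace:
  val=25
  val=25, count=14
  val=28, count=14
  val=28, count=140

Final answer: 140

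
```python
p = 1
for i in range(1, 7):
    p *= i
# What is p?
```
Trace:
  p=1
  p=1, i=1
  p=2, i=2
  p=6, i=3
  p=24, i=4
  p=120, i=5
  p=720, i=6

Final answer: 720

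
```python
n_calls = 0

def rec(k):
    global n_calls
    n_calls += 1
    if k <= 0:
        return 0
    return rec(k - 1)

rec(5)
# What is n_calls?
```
Call trace:
rec(k=5)
  rec(k=4)
    rec(k=3)
      rec(k=2)
        rec(k=1)
          rec(k=0)
          -> return 0
        -> return 0
      -> return 0
    -> return 0
  -> return 0
-> return 0

n_calls is incremented once per call. rec is entered once for each k = 5, 4, 3, 2, 1, 0 (the k <= 0 call returns without recursing), i.e. 5 + 1 calls.
n_calls = 6

Final answer: 6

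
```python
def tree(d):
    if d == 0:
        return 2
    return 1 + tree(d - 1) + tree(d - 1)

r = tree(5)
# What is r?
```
Call trace (a repeated sub-call is expanded the first time; later identical calls just restate its return value):
tree(d=5)
  tree(d=4)
    tree(d=3)
      tree(d=2)
        tree(d=1)
          tree(d=0)
          -> return 2
          tree(d=0)
          -> return 2
        -> return 5
        tree(d=1) -> return 5  (same call as traced above)
      -> return 11
      tree(d=2) -> return 11  (same call as traced above)
    -> return 23
    tree(d=3) -> return 23  (same call as traced above)
  -> return 47
  tree(d=4) -> return 47  (same call as traced above)
-> return 95

Final answer: 95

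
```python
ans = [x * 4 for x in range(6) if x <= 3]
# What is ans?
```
Trace:
  x=0
  x=1
  x=2
  x=3
  x=4
  x=5
  ans=[0, 4, 8, 12]

Final answer: [0, 4, 8, 12]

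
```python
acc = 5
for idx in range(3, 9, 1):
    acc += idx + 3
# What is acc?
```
Trace:
  acc=5
  acc=11, idx=3
  acc=18, idx=4
  acc=26, idx=5
  acc=35, idx=6
  acc=45, idx=7
  acc=56, idx=8

Final answer: 56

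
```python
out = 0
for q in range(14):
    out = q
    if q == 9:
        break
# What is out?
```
Trace:
  out=0
  out=0, q=0
  out=1, q=1
  out=2, q=2
  out=3, q=3
  out=4, q=4
  out=5, q=5
  out=6, q=6
  out=7, q=7
  out=8, q=8
  out=9, q=9

Final answer: 9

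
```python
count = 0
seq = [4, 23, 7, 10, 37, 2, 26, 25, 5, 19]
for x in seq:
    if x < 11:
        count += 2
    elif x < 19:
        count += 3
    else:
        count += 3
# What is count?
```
Trace:
  count=0
  count=2, x=4
  count=5, x=23
  count=7, x=7
  count=9, x=10
  count=12, x=37
  count=14, x=2
  count=17, x=26
  count=20, x=25
  count=22, x=5
  count=25, x=19

Final answer: 25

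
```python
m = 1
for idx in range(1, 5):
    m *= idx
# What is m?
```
Trace:
  m=1
  m=1, idx=1
  m=2, idx=2
  m=6, idx=3
  m=24, idx=4

Final answer: 24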